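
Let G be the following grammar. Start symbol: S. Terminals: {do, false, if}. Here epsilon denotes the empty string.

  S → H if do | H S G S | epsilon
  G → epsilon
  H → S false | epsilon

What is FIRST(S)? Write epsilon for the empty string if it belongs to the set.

FIRST(G) = {epsilon}
FIRST(S) = {epsilon, false, if}  (via H if do, H S G S)
FIRST(H) = {epsilon, false, if}  (via S false)

{epsilon, false, if}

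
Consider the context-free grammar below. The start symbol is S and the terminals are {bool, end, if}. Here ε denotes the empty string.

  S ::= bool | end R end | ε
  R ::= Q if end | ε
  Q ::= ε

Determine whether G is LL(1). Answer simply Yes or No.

FIRST(S) = {ε, bool, end}
FIRST(R) = {ε, if}
FIRST(Q) = {ε}
FOLLOW(S) = {$}
FOLLOW(R) = {end}
FOLLOW(Q) = {if}
Each cell of M receives at most one production.

Yes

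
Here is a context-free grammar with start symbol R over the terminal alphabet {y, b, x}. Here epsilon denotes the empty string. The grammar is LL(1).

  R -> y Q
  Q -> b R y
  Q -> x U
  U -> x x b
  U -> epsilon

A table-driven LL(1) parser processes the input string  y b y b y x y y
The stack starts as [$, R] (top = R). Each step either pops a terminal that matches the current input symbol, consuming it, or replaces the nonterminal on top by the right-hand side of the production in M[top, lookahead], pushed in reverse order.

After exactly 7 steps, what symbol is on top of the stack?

b

step 1: stack=$ R  input=y b y b y x y y $  — expand R -> y Q
step 2: stack=$ Q y  input=y b y b y x y y $  — match y
step 3: stack=$ Q  input=b y b y x y y $  — expand Q -> b R y
step 4: stack=$ y R b  input=b y b y x y y $  — match b
step 5: stack=$ y R  input=y b y x y y $  — expand R -> y Q
step 6: stack=$ y Q y  input=y b y x y y $  — match y
step 7: stack=$ y Q  input=b y x y y $  — expand Q -> b R y
Stack after step 7: $ y y R b (top = b).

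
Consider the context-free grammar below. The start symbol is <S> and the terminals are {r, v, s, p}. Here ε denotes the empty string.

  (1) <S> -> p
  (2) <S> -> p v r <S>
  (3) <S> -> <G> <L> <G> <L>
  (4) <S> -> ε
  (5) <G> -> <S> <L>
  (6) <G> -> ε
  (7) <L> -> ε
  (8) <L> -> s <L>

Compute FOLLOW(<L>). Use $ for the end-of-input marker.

FIRST(<L>): from <L>->ε we get {ε}; from <L>->s <L> we get {s}. So FIRST(<L>) = {ε, s}.
FIRST(<S>): from <S>->p we get {p}; from <S>->p v r <S> we get {p}; from <S>-><G> <L> <G> <L> we get {ε, p, s}; from <S>->ε we get {ε}. So FIRST(<S>) = {ε, p, s}.
FIRST(<G>): from <G>-><S> <L> we get {ε, p, s}; from <G>->ε we get {ε}. So FIRST(<G>) = {ε, p, s}.
FOLLOW(<S>) includes $ since <S> is the start symbol.
FOLLOW(<S>): in <S>->p v r <S>, the suffix after <S> is empty (adds nothing new); in <G>-><S> <L>, <S> is followed by <L> with FIRST {ε, s}; in <G>-><S> <L>, the suffix after <S> is nullable, so FOLLOW(<S>) ⊇ FOLLOW(<G>) = {$, p, s}. Thus FOLLOW(<S>) = {$, p, s}.
FOLLOW(<G>): in <S>-><G> <L> <G> <L> (occurrence 1), <G> is followed by <L> <G> <L> with FIRST {ε, p, s}; in <S>-><G> <L> <G> <L> (occurrence 1), the suffix after <G> is nullable, so FOLLOW(<G>) ⊇ FOLLOW(<S>) = {$, p, s}; in <S>-><G> <L> <G> <L> (occurrence 2), <G> is followed by <L> with FIRST {ε, s}; in <S>-><G> <L> <G> <L> (occurrence 2), the suffix after <G> is nullable, so FOLLOW(<G>) ⊇ FOLLOW(<S>) = {$, p, s}. Thus FOLLOW(<G>) = {$, p, s}.
FOLLOW(<L>): in <S>-><G> <L> <G> <L> (occurrence 1), <L> is followed by <G> <L> with FIRST {ε, p, s}; in <S>-><G> <L> <G> <L> (occurrence 1), the suffix after <L> is nullable, so FOLLOW(<L>) ⊇ FOLLOW(<S>) = {$, p, s}; in <S>-><G> <L> <G> <L> (occurrence 2), the suffix after <L> is empty, so FOLLOW(<L>) ⊇ FOLLOW(<S>) = {$, p, s}; in <G>-><S> <L>, the suffix after <L> is empty, so FOLLOW(<L>) ⊇ FOLLOW(<G>) = {$, p, s}; in <L>->s <L>, the suffix after <L> is empty (adds nothing new). Thus FOLLOW(<L>) = {$, p, s}.

{$, p, s}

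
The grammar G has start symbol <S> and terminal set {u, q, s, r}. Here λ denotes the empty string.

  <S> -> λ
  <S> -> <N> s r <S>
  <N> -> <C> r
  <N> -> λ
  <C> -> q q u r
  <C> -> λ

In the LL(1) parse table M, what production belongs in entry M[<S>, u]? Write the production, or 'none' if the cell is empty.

none

FIRST(<C>): from <C>->q q u r we get {q}; from <C>->λ we get {λ}. So FIRST(<C>) = {λ, q}.
FIRST(<N>): from <N>-><C> r we get {q, r}; from <N>->λ we get {λ}. So FIRST(<N>) = {λ, q, r}.
FIRST(<S>): from <S>->λ we get {λ}; from <S>-><N> s r <S> we get {q, r, s}. So FIRST(<S>) = {λ, q, r, s}.
FOLLOW(<S>) includes $ since <S> is the start symbol.
FOLLOW(<S>): in <S>-><N> s r <S>, the suffix after <S> is empty (adds nothing new). Thus FOLLOW(<S>) = {$}.
For <S> -> λ: FIRST(λ) = {λ}, so it goes in M[<S>, t] for t ∈ {}; since λ ∈ FIRST, also for every t ∈ FOLLOW(<S>) = {$}.
For <S> -> <N> s r <S>: FIRST(<N> s r <S>) = {q, r, s}, so it goes in M[<S>, t] for t ∈ {q, r, s}.
None of these place a production in M[<S>, u].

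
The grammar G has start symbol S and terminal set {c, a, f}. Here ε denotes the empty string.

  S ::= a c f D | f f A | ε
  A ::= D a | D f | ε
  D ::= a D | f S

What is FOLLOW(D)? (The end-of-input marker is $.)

FIRST(S): from S::=a c f D we get {a}; from S::=f f A we get {f}; from S::=ε we get {ε}. So FIRST(S) = {ε, a, f}.
FIRST(D): from D::=a D we get {a}; from D::=f S we get {f}. So FIRST(D) = {a, f}.
FIRST(A): from A::=D a we get {a, f}; from A::=D f we get {a, f}; from A::=ε we get {ε}. So FIRST(A) = {ε, a, f}.
FOLLOW(S) includes $ since S is the start symbol.
FOLLOW(S): in D::=f S, the suffix after S is empty, so FOLLOW(S) ⊇ FOLLOW(D) = {$, a, f}. Thus FOLLOW(S) = {$, a, f}.
FOLLOW(A): in S::=f f A, the suffix after A is empty, so FOLLOW(A) ⊇ FOLLOW(S) = {$, a, f}. Thus FOLLOW(A) = {$, a, f}.
FOLLOW(D): in S::=a c f D, the suffix after D is empty, so FOLLOW(D) ⊇ FOLLOW(S) = {$, a, f}; in A::=D a, D is followed by a with FIRST {a}; in A::=D f, D is followed by f with FIRST {f}; in D::=a D, the suffix after D is empty (adds nothing new). Thus FOLLOW(D) = {$, a, f}.

{$, a, f}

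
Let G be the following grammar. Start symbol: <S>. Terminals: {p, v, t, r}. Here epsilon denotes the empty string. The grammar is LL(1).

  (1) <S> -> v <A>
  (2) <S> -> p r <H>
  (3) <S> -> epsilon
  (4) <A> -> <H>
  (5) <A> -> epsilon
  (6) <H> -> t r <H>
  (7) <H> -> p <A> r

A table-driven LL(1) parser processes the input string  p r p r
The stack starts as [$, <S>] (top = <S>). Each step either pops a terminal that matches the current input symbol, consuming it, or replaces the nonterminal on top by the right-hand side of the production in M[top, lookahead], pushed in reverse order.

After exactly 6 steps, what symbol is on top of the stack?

step 1: stack=$ <S>  input=p r p r $  — expand <S> -> p r <H>
step 2: stack=$ <H> r p  input=p r p r $  — match p
step 3: stack=$ <H> r  input=r p r $  — match r
step 4: stack=$ <H>  input=p r $  — expand <H> -> p <A> r
step 5: stack=$ r <A> p  input=p r $  — match p
step 6: stack=$ r <A>  input=r $  — expand <A> -> epsilon
Stack after step 6: $ r (top = r).

r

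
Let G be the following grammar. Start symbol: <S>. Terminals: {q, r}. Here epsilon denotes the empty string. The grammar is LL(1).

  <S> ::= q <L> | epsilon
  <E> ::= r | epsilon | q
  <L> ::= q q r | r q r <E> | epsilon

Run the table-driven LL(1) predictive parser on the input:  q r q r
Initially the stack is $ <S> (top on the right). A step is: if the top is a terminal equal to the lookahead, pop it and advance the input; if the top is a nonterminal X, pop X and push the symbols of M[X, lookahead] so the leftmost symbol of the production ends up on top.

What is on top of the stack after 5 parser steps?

     Stack        Input      Action
  1  $ <S>        q r q r $  expand <S> ::= q <L>
  2  $ <L> q      q r q r $  match q
  3  $ <L>        r q r $    expand <L> ::= r q r <E>
  4  $ <E> r q r  r q r $    match r
  5  $ <E> r q    q r $      match q
Stack after step 5: $ <E> r (top = r).

r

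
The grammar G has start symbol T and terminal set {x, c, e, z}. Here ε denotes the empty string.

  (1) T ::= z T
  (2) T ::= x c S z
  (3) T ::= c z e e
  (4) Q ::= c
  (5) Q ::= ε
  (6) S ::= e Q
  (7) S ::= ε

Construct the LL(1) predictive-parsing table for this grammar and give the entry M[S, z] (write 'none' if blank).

S ::= ε

FIRST(T) = {c, x, z}
FIRST(Q) = {ε, c}
FIRST(S) = {ε, e}
FOLLOW(T) includes $ since T is the start symbol.
FOLLOW(S): in T::=x c S z, S is followed by z with FIRST {z}. Thus FOLLOW(S) = {z}.
For S ::= e Q: FIRST(e Q) = {e}, so it goes in M[S, t] for t ∈ {e}.
For S ::= ε: FIRST(ε) = {ε}, so it goes in M[S, t] for t ∈ {}; since ε ∈ FIRST, also for every t ∈ FOLLOW(S) = {z}.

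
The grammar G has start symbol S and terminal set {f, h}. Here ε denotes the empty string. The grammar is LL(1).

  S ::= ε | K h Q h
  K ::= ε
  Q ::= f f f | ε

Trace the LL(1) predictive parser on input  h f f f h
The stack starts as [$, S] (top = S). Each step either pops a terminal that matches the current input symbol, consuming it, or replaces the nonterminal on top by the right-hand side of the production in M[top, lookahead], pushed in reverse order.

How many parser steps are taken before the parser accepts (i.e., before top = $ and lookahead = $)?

8

     Stack      Input        Action
  1  $ S        h f f f h $  expand S ::= K h Q h
  2  $ h Q h K  h f f f h $  expand K ::= ε
  3  $ h Q h    h f f f h $  match h
  4  $ h Q      f f f h $    expand Q ::= f f f
  5  $ h f f f  f f f h $    match f
  6  $ h f f    f f h $      match f
  7  $ h f      f h $        match f
  8  $ h        h $          match h
Accept reached after 8 steps.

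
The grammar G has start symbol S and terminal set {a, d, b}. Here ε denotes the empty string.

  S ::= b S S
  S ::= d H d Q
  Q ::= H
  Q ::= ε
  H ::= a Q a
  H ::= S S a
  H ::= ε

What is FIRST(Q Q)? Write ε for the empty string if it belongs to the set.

FIRST(S): from S::=b S S we get {b}; from S::=d H d Q we get {d}. So FIRST(S) = {b, d}.
FIRST(H): from H::=a Q a we get {a}; from H::=S S a we get {b, d}; from H::=ε we get {ε}. So FIRST(H) = {ε, a, b, d}.
FIRST(Q): from Q::=H we get {ε, a, b, d}; from Q::=ε we get {ε}. So FIRST(Q) = {ε, a, b, d}.
FIRST(Q Q): take FIRST of each symbol in turn, carrying on past any symbol whose FIRST contains ε; result {ε, a, b, d}.

{ε, a, b, d}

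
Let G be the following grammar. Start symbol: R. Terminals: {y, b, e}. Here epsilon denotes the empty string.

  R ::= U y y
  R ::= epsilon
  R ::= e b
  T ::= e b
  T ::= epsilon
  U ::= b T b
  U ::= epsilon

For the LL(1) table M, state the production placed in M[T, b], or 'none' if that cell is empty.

T ::= epsilon

FIRST(T) = {epsilon, e}
FIRST(U) = {epsilon, b}
FIRST(R) = {epsilon, b, e, y}  (via U y y)
FOLLOW(R) includes $ since R is the start symbol.
FOLLOW(T): in U::=b T b, T is followed by b with FIRST {b}. Thus FOLLOW(T) = {b}.
For T ::= e b: FIRST(e b) = {e}, so it goes in M[T, t] for t ∈ {e}.
For T ::= epsilon: FIRST(epsilon) = {epsilon}, so it goes in M[T, t] for t ∈ {}; since epsilon ∈ FIRST, also for every t ∈ FOLLOW(T) = {b}.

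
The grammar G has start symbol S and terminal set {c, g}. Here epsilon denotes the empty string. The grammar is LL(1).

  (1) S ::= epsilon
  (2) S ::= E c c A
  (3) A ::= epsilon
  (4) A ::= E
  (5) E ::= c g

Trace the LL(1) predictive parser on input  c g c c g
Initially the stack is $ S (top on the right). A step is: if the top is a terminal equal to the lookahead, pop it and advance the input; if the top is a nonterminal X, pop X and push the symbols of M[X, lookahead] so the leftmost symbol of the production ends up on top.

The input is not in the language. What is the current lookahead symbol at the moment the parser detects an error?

     Stack        Input        Action
  1  $ S          c g c c g $  expand S ::= E c c A
  2  $ A c c E    c g c c g $  expand E ::= c g
  3  $ A c c g c  c g c c g $  match c
  4  $ A c c g    g c c g $    match g
  5  $ A c c      c c g $      match c
  6  $ A c        c g $        match c
  7  $ A          g $          error: M[A, g] is empty

g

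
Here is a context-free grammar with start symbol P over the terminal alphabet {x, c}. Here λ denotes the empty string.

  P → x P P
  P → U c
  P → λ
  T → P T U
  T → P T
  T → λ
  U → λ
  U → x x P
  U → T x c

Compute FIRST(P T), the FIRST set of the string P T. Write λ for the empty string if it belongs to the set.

FIRST(P) = {λ, c, x}  (via U c)
FIRST(T) = {λ, c, x}  (via P T U, P T)
FIRST(U) = {λ, c, x}  (via T x c)
FIRST(P T): take FIRST of each symbol in turn, carrying on past any symbol whose FIRST contains λ; result {λ, c, x}.

{λ, c, x}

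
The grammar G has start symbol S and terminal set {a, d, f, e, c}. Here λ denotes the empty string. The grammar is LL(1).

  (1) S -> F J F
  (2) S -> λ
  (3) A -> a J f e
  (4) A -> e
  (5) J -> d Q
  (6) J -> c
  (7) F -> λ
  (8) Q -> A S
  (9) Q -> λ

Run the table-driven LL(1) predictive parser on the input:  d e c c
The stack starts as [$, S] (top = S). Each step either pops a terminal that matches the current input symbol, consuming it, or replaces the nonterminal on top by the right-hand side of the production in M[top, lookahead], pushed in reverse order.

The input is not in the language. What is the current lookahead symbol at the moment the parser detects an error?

      Stack      Input      Action
   1  $ S        d e c c $  expand S -> F J F
   2  $ F J F    d e c c $  expand F -> λ
   3  $ F J      d e c c $  expand J -> d Q
   4  $ F Q d    d e c c $  match d
   5  $ F Q      e c c $    expand Q -> A S
   6  $ F S A    e c c $    expand A -> e
   7  $ F S e    e c c $    match e
   8  $ F S      c c $      expand S -> F J F
   9  $ F F J F  c c $      expand F -> λ
  10  $ F F J    c c $      expand J -> c
  11  $ F F c    c c $      match c
  12  $ F F      c $        expand F -> λ
  13  $ F        c $        expand F -> λ
  14  $          c $        error: stack empty but input remains

c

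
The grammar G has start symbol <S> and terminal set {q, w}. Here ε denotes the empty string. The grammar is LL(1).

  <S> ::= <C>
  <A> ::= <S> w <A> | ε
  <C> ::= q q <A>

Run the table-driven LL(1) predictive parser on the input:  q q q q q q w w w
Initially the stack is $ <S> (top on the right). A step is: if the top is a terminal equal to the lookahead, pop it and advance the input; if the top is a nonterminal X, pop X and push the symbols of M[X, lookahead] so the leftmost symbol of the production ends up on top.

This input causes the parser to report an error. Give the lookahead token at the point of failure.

      Stack                  Input                Action
   1  $ <S>                  q q q q q q w w w $  expand <S> ::= <C>
   2  $ <C>                  q q q q q q w w w $  expand <C> ::= q q <A>
   3  $ <A> q q              q q q q q q w w w $  match q
   4  $ <A> q                q q q q q w w w $    match q
   5  $ <A>                  q q q q w w w $      expand <A> ::= <S> w <A>
   6  $ <A> w <S>            q q q q w w w $      expand <S> ::= <C>
   7  $ <A> w <C>            q q q q w w w $      expand <C> ::= q q <A>
   8  $ <A> w <A> q q        q q q q w w w $      match q
   9  $ <A> w <A> q          q q q w w w $        match q
  10  $ <A> w <A>            q q w w w $          expand <A> ::= <S> w <A>
  11  $ <A> w <A> w <S>      q q w w w $          expand <S> ::= <C>
  12  $ <A> w <A> w <C>      q q w w w $          expand <C> ::= q q <A>
  13  $ <A> w <A> w <A> q q  q q w w w $          match q
  14  $ <A> w <A> w <A> q    q w w w $            match q
  15  $ <A> w <A> w <A>      w w w $              expand <A> ::= ε
  16  $ <A> w <A> w          w w w $              match w
  17  $ <A> w <A>            w w $                expand <A> ::= ε
  18  $ <A> w                w w $                match w
  19  $ <A>                  w $                  expand <A> ::= ε
  20  $                      w $                  error: stack empty but input remains

w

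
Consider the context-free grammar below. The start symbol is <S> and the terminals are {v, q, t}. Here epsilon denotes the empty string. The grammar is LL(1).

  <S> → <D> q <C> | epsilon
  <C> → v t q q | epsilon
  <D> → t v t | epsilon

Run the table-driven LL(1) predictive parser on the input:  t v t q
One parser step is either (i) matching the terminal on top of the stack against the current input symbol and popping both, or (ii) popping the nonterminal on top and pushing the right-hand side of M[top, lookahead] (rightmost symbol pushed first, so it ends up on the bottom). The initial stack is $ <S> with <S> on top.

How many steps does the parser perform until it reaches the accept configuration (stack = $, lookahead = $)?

7

     Stack          Input      Action
  1  $ <S>          t v t q $  expand <S> → <D> q <C>
  2  $ <C> q <D>    t v t q $  expand <D> → t v t
  3  $ <C> q t v t  t v t q $  match t
  4  $ <C> q t v    v t q $    match v
  5  $ <C> q t      t q $      match t
  6  $ <C> q        q $        match q
  7  $ <C>          $          expand <C> → epsilon
Accept reached after 7 steps.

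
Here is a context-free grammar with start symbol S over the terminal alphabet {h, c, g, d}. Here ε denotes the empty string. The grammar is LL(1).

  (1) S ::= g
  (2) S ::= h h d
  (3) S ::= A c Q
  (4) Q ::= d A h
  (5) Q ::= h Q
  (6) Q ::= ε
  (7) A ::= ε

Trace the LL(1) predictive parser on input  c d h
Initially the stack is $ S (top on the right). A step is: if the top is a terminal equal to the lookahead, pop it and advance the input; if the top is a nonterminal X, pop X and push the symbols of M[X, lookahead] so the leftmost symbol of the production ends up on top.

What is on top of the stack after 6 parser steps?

     Stack    Input    Action
  1  $ S      c d h $  expand S ::= A c Q
  2  $ Q c A  c d h $  expand A ::= ε
  3  $ Q c    c d h $  match c
  4  $ Q      d h $    expand Q ::= d A h
  5  $ h A d  d h $    match d
  6  $ h A    h $      expand A ::= ε
Stack after step 6: $ h (top = h).

h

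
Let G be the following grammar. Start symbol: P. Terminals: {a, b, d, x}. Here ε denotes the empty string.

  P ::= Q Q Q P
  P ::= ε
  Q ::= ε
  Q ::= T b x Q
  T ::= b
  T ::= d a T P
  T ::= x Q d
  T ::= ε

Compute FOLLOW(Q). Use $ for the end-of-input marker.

FIRST(T): from T::=b we get {b}; from T::=d a T P we get {d}; from T::=x Q d we get {x}; from T::=ε we get {ε}. So FIRST(T) = {ε, b, d, x}.
FIRST(Q): from Q::=ε we get {ε}; from Q::=T b x Q we get {b, d, x}. So FIRST(Q) = {ε, b, d, x}.
FIRST(P): from P::=Q Q Q P we get {ε, b, d, x}; from P::=ε we get {ε}. So FIRST(P) = {ε, b, d, x}.
FOLLOW(P) includes $ since P is the start symbol.
FOLLOW(T): in Q::=T b x Q, T is followed by b x Q with FIRST {b}; in T::=d a T P, T is followed by P with FIRST {ε, b, d, x}; in T::=d a T P, the suffix after T is nullable (adds nothing new). Thus FOLLOW(T) = {b, d, x}.
FOLLOW(P): in P::=Q Q Q P, the suffix after P is empty (adds nothing new); in T::=d a T P, the suffix after P is empty, so FOLLOW(P) ⊇ FOLLOW(T) = {b, d, x}. Thus FOLLOW(P) = {$, b, d, x}.
FOLLOW(Q): in P::=Q Q Q P (occurrence 1), Q is followed by Q Q P with FIRST {ε, b, d, x}; in P::=Q Q Q P (occurrence 1), the suffix after Q is nullable, so FOLLOW(Q) ⊇ FOLLOW(P) = {$, b, d, x}; in P::=Q Q Q P (occurrence 2), Q is followed by Q P with FIRST {ε, b, d, x}; in P::=Q Q Q P (occurrence 2), the suffix after Q is nullable, so FOLLOW(Q) ⊇ FOLLOW(P) = {$, b, d, x}; in P::=Q Q Q P (occurrence 3), Q is followed by P with FIRST {ε, b, d, x}; in P::=Q Q Q P (occurrence 3), the suffix after Q is nullable, so FOLLOW(Q) ⊇ FOLLOW(P) = {$, b, d, x}; in Q::=T b x Q, the suffix after Q is empty (adds nothing new); in T::=x Q d, Q is followed by d with FIRST {d}. Thus FOLLOW(Q) = {$, b, d, x}.

{$, b, d, x}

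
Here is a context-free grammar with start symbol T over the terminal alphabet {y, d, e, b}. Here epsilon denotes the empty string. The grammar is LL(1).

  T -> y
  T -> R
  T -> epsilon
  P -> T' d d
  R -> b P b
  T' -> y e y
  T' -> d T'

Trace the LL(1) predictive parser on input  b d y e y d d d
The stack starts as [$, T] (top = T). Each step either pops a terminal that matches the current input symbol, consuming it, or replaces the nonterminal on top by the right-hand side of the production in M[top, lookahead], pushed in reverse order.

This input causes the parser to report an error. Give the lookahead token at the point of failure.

      Stack          Input              Action
   1  $ T            b d y e y d d d $  expand T -> R
   2  $ R            b d y e y d d d $  expand R -> b P b
   3  $ b P b        b d y e y d d d $  match b
   4  $ b P          d y e y d d d $    expand P -> T' d d
   5  $ b d d T'     d y e y d d d $    expand T' -> d T'
   6  $ b d d T' d   d y e y d d d $    match d
   7  $ b d d T'     y e y d d d $      expand T' -> y e y
   8  $ b d d y e y  y e y d d d $      match y
   9  $ b d d y e    e y d d d $        match e
  10  $ b d d y      y d d d $          match y
  11  $ b d d        d d d $            match d
  12  $ b d          d d $              match d
  13  $ b            d $                error: top is terminal b but lookahead is d

d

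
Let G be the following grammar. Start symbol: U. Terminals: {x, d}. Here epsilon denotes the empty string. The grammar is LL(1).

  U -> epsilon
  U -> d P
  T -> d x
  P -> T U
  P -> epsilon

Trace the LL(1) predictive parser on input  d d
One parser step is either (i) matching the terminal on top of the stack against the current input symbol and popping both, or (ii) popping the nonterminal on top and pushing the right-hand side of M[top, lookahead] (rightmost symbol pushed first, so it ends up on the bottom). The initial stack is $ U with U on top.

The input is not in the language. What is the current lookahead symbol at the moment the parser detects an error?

step 1: stack=$ U  input=d d $  — expand U -> d P
step 2: stack=$ P d  input=d d $  — match d
step 3: stack=$ P  input=d $  — expand P -> T U
step 4: stack=$ U T  input=d $  — expand T -> d x
step 5: stack=$ U x d  input=d $  — match d
step 6: stack=$ U x  input=$  — error: top is terminal x but lookahead is $

$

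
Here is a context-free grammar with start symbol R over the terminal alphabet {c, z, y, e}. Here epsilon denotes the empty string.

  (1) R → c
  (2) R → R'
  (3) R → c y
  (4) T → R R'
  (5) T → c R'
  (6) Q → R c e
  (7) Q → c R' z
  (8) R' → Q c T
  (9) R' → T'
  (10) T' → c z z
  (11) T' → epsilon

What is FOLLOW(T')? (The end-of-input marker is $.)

FIRST(T'): from T'→c z z we get {c}; from T'→epsilon we get {epsilon}. So FIRST(T') = {epsilon, c}.
FIRST(R): from R→c we get {c}; from R→R' we get {epsilon, c}; from R→c y we get {c}. So FIRST(R) = {epsilon, c}.
FIRST(Q): from Q→R c e we get {c}; from Q→c R' z we get {c}. So FIRST(Q) = {c}.
FIRST(R'): from R'→Q c T we get {c}; from R'→T' we get {epsilon, c}. So FIRST(R') = {epsilon, c}.
FIRST(T): from T→R R' we get {epsilon, c}; from T→c R' we get {c}. So FIRST(T) = {epsilon, c}.
FOLLOW(R) includes $ since R is the start symbol.
FOLLOW(Q): in R'→Q c T, Q is followed by c T with FIRST {c}. Thus FOLLOW(Q) = {c}.
FOLLOW(R): in T→R R', R is followed by R' with FIRST {epsilon, c}; in T→R R', the suffix after R is nullable, so FOLLOW(R) ⊇ FOLLOW(T) = {$, c, z}; in Q→R c e, R is followed by c e with FIRST {c}. Thus FOLLOW(R) = {$, c, z}.
FOLLOW(T): in R'→Q c T, the suffix after T is empty, so FOLLOW(T) ⊇ FOLLOW(R') = {$, c, z}. Thus FOLLOW(T) = {$, c, z}.
FOLLOW(R'): in R→R', the suffix after R' is empty, so FOLLOW(R') ⊇ FOLLOW(R) = {$, c, z}; in T→R R', the suffix after R' is empty, so FOLLOW(R') ⊇ FOLLOW(T) = {$, c, z}; in T→c R', the suffix after R' is empty, so FOLLOW(R') ⊇ FOLLOW(T) = {$, c, z}; in Q→c R' z, R' is followed by z with FIRST {z}. Thus FOLLOW(R') = {$, c, z}.
FOLLOW(T'): in R'→T', the suffix after T' is empty, so FOLLOW(T') ⊇ FOLLOW(R') = {$, c, z}. Thus FOLLOW(T') = {$, c, z}.

{$, c, z}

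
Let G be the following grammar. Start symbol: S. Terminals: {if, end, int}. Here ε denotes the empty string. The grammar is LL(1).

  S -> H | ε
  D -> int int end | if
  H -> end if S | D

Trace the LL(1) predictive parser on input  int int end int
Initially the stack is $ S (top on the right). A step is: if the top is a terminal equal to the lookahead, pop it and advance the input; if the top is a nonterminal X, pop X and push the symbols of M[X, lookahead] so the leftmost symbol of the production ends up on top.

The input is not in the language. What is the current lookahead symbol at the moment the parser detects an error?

     Stack          Input              Action
  1  $ S            int int end int $  expand S -> H
  2  $ H            int int end int $  expand H -> D
  3  $ D            int int end int $  expand D -> int int end
  4  $ end int int  int int end int $  match int
  5  $ end int      int end int $      match int
  6  $ end          end int $          match end
  7  $              int $              error: stack empty but input remains

int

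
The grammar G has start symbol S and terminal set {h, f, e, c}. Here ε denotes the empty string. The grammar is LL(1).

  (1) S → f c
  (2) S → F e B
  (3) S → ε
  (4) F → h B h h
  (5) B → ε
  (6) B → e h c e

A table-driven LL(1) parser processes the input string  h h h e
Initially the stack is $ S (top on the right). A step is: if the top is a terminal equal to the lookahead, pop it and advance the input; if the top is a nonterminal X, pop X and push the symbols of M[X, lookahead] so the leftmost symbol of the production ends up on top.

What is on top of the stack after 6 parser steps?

e

step 1: stack=$ S  input=h h h e $  — expand S → F e B
step 2: stack=$ B e F  input=h h h e $  — expand F → h B h h
step 3: stack=$ B e h h B h  input=h h h e $  — match h
step 4: stack=$ B e h h B  input=h h e $  — expand B → ε
step 5: stack=$ B e h h  input=h h e $  — match h
step 6: stack=$ B e h  input=h e $  — match h
Stack after step 6: $ B e (top = e).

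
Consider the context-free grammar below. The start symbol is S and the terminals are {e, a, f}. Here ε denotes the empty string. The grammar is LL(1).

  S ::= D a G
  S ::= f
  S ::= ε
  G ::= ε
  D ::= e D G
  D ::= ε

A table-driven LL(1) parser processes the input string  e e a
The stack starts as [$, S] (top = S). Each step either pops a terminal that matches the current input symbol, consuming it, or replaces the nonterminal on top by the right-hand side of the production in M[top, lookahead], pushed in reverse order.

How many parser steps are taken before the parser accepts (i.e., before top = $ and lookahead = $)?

      Stack          Input    Action
   1  $ S            e e a $  expand S ::= D a G
   2  $ G a D        e e a $  expand D ::= e D G
   3  $ G a G D e    e e a $  match e
   4  $ G a G D      e a $    expand D ::= e D G
   5  $ G a G G D e  e a $    match e
   6  $ G a G G D    a $      expand D ::= ε
   7  $ G a G G      a $      expand G ::= ε
   8  $ G a G        a $      expand G ::= ε
   9  $ G a          a $      match a
  10  $ G            $        expand G ::= ε
Accept reached after 10 steps.

10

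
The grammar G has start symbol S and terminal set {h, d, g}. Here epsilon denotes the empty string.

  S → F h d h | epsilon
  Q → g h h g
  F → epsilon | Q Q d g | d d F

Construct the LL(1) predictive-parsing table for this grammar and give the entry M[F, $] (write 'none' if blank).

FIRST(Q): from Q→g h h g we get {g}. So FIRST(Q) = {g}.
FIRST(F): from F→epsilon we get {epsilon}; from F→Q Q d g we get {g}; from F→d d F we get {d}. So FIRST(F) = {epsilon, d, g}.
FIRST(S): from S→F h d h we get {d, g, h}; from S→epsilon we get {epsilon}. So FIRST(S) = {epsilon, d, g, h}.
FOLLOW(S) includes $ since S is the start symbol.
FOLLOW(F): in S→F h d h, F is followed by h d h with FIRST {h}; in F→d d F, the suffix after F is empty (adds nothing new). Thus FOLLOW(F) = {h}.
For F → epsilon: FIRST(epsilon) = {epsilon}, so it goes in M[F, t] for t ∈ {}; since epsilon ∈ FIRST, also for every t ∈ FOLLOW(F) = {h}.
For F → Q Q d g: FIRST(Q Q d g) = {g}, so it goes in M[F, t] for t ∈ {g}.
For F → d d F: FIRST(d d F) = {d}, so it goes in M[F, t] for t ∈ {d}.
None of these place a production in M[F, $].

none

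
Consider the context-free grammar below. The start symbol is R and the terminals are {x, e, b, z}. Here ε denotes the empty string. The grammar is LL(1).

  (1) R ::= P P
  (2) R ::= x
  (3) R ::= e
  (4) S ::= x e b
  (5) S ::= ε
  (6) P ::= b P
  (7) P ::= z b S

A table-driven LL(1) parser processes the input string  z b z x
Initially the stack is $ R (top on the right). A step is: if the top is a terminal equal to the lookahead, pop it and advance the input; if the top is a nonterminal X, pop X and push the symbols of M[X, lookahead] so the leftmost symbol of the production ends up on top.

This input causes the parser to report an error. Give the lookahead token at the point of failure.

x

     Stack      Input      Action
  1  $ R        z b z x $  expand R ::= P P
  2  $ P P      z b z x $  expand P ::= z b S
  3  $ P S b z  z b z x $  match z
  4  $ P S b    b z x $    match b
  5  $ P S      z x $      expand S ::= ε
  6  $ P        z x $      expand P ::= z b S
  7  $ S b z    z x $      match z
  8  $ S b      x $        error: top is terminal b but lookahead is x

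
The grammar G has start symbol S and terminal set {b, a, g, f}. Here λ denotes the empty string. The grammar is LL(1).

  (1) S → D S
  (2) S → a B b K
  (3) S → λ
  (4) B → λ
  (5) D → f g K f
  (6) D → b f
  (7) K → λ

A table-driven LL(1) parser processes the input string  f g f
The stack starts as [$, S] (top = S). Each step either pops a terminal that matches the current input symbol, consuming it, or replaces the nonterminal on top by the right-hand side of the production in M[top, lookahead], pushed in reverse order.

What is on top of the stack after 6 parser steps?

S

step 1: stack=$ S  input=f g f $  — expand S → D S
step 2: stack=$ S D  input=f g f $  — expand D → f g K f
step 3: stack=$ S f K g f  input=f g f $  — match f
step 4: stack=$ S f K g  input=g f $  — match g
step 5: stack=$ S f K  input=f $  — expand K → λ
step 6: stack=$ S f  input=f $  — match f
Stack after step 6: $ S (top = S).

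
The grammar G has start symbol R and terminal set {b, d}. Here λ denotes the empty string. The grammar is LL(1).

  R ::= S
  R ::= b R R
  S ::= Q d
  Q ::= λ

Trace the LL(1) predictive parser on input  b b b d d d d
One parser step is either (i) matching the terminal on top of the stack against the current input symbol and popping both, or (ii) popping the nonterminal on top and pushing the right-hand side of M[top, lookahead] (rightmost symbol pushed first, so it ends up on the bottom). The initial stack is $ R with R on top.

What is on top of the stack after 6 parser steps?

R

     Stack        Input            Action
  1  $ R          b b b d d d d $  expand R ::= b R R
  2  $ R R b      b b b d d d d $  match b
  3  $ R R        b b d d d d $    expand R ::= b R R
  4  $ R R R b    b b d d d d $    match b
  5  $ R R R      b d d d d $      expand R ::= b R R
  6  $ R R R R b  b d d d d $      match b
Stack after step 6: $ R R R R (top = R).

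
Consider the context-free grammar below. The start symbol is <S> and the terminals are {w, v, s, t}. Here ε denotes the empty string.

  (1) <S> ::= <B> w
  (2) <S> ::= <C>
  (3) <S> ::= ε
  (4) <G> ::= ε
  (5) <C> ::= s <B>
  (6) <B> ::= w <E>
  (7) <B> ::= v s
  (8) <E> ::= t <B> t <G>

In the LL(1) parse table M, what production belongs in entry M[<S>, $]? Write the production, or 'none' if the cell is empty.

FIRST(<G>) = {ε}
FIRST(<C>) = {s}
FIRST(<B>) = {v, w}
FIRST(<E>) = {t}
FIRST(<S>) = {ε, s, v, w}  (via <B> w, <C>)
FOLLOW(<S>) includes $ since <S> is the start symbol.
FOLLOW(<S>): <S> appears on no right-hand side. Thus FOLLOW(<S>) = {$}.
For <S> ::= <B> w: FIRST(<B> w) = {v, w}, so it goes in M[<S>, t] for t ∈ {v, w}.
For <S> ::= <C>: FIRST(<C>) = {s}, so it goes in M[<S>, t] for t ∈ {s}.
For <S> ::= ε: FIRST(ε) = {ε}, so it goes in M[<S>, t] for t ∈ {}; since ε ∈ FIRST, also for every t ∈ FOLLOW(<S>) = {$}.

<S> ::= ε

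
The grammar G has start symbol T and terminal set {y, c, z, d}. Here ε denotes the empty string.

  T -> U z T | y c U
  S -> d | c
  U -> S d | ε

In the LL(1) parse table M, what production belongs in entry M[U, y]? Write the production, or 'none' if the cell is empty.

none

FIRST(S): from S->d we get {d}; from S->c we get {c}. So FIRST(S) = {c, d}.
FIRST(U): from U->S d we get {c, d}; from U->ε we get {ε}. So FIRST(U) = {ε, c, d}.
FIRST(T): from T->U z T we get {c, d, z}; from T->y c U we get {y}. So FIRST(T) = {c, d, y, z}.
FOLLOW(T) includes $ since T is the start symbol.
FOLLOW(T): in T->U z T, the suffix after T is empty (adds nothing new). Thus FOLLOW(T) = {$}.
FOLLOW(U): in T->U z T, U is followed by z T with FIRST {z}; in T->y c U, the suffix after U is empty, so FOLLOW(U) ⊇ FOLLOW(T) = {$}. Thus FOLLOW(U) = {$, z}.
For U -> S d: FIRST(S d) = {c, d}, so it goes in M[U, t] for t ∈ {c, d}.
For U -> ε: FIRST(ε) = {ε}, so it goes in M[U, t] for t ∈ {}; since ε ∈ FIRST, also for every t ∈ FOLLOW(U) = {$, z}.
None of these place a production in M[U, y].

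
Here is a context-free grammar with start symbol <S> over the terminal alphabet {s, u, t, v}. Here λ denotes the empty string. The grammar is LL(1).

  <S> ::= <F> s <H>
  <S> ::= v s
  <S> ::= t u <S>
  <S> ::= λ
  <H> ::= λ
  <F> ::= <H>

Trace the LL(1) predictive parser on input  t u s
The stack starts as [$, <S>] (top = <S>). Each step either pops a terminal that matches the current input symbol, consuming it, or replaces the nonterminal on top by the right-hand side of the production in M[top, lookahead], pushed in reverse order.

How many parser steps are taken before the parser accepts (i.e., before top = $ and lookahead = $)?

8

     Stack        Input    Action
  1  $ <S>        t u s $  expand <S> ::= t u <S>
  2  $ <S> u t    t u s $  match t
  3  $ <S> u      u s $    match u
  4  $ <S>        s $      expand <S> ::= <F> s <H>
  5  $ <H> s <F>  s $      expand <F> ::= <H>
  6  $ <H> s <H>  s $      expand <H> ::= λ
  7  $ <H> s      s $      match s
  8  $ <H>        $        expand <H> ::= λ
Accept reached after 8 steps.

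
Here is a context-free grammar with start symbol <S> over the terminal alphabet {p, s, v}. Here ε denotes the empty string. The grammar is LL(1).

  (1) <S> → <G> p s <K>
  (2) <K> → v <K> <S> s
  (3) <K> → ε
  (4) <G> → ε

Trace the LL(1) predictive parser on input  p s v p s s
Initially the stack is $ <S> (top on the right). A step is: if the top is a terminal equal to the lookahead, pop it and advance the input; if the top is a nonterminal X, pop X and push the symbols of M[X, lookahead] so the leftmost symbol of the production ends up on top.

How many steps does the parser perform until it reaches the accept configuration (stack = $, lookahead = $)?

step 1: stack=$ <S>  input=p s v p s s $  — expand <S> → <G> p s <K>
step 2: stack=$ <K> s p <G>  input=p s v p s s $  — expand <G> → ε
step 3: stack=$ <K> s p  input=p s v p s s $  — match p
step 4: stack=$ <K> s  input=s v p s s $  — match s
step 5: stack=$ <K>  input=v p s s $  — expand <K> → v <K> <S> s
step 6: stack=$ s <S> <K> v  input=v p s s $  — match v
step 7: stack=$ s <S> <K>  input=p s s $  — expand <K> → ε
step 8: stack=$ s <S>  input=p s s $  — expand <S> → <G> p s <K>
step 9: stack=$ s <K> s p <G>  input=p s s $  — expand <G> → ε
step 10: stack=$ s <K> s p  input=p s s $  — match p
step 11: stack=$ s <K> s  input=s s $  — match s
step 12: stack=$ s <K>  input=s $  — expand <K> → ε
step 13: stack=$ s  input=s $  — match s
Accept reached after 13 steps.

13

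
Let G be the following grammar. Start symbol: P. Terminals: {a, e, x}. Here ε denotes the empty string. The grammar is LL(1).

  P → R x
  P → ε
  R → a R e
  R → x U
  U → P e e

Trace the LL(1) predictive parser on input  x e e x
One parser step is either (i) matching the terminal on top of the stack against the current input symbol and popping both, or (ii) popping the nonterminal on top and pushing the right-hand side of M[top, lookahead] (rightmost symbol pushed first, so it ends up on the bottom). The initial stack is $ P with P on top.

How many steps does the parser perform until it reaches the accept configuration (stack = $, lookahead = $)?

8

step 1: stack=$ P  input=x e e x $  — expand P → R x
step 2: stack=$ x R  input=x e e x $  — expand R → x U
step 3: stack=$ x U x  input=x e e x $  — match x
step 4: stack=$ x U  input=e e x $  — expand U → P e e
step 5: stack=$ x e e P  input=e e x $  — expand P → ε
step 6: stack=$ x e e  input=e e x $  — match e
step 7: stack=$ x e  input=e x $  — match e
step 8: stack=$ x  input=x $  — match x
Accept reached after 8 steps.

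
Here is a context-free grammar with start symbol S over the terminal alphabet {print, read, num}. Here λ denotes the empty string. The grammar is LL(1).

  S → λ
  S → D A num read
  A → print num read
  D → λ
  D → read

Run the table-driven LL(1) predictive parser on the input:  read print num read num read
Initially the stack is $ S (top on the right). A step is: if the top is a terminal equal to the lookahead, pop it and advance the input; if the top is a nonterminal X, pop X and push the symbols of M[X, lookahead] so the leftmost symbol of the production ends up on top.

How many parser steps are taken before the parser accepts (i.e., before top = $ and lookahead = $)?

9

     Stack                      Input                           Action
  1  $ S                        read print num read num read $  expand S → D A num read
  2  $ read num A D             read print num read num read $  expand D → read
  3  $ read num A read          read print num read num read $  match read
  4  $ read num A               print num read num read $       expand A → print num read
  5  $ read num read num print  print num read num read $       match print
  6  $ read num read num        num read num read $             match num
  7  $ read num read            read num read $                 match read
  8  $ read num                 num read $                      match num
  9  $ read                     read $                          match read
Accept reached after 9 steps.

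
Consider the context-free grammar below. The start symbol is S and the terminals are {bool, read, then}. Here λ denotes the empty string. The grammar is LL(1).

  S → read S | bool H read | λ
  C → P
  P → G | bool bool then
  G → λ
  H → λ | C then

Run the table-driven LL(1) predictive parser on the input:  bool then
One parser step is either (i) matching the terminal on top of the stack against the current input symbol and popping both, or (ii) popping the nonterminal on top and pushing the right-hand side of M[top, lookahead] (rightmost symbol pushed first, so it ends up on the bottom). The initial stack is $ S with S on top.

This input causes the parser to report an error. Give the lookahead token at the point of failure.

$

step 1: stack=$ S  input=bool then $  — expand S → bool H read
step 2: stack=$ read H bool  input=bool then $  — match bool
step 3: stack=$ read H  input=then $  — expand H → C then
step 4: stack=$ read then C  input=then $  — expand C → P
step 5: stack=$ read then P  input=then $  — expand P → G
step 6: stack=$ read then G  input=then $  — expand G → λ
step 7: stack=$ read then  input=then $  — match then
step 8: stack=$ read  input=$  — error: top is terminal read but lookahead is $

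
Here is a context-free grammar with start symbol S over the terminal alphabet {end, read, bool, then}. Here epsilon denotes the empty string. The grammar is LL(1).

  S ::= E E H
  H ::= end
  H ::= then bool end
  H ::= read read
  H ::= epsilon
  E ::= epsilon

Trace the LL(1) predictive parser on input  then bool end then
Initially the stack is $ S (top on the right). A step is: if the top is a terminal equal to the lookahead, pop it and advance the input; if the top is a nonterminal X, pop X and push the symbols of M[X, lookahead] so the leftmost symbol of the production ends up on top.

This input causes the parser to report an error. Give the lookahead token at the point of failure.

step 1: stack=$ S  input=then bool end then $  — expand S ::= E E H
step 2: stack=$ H E E  input=then bool end then $  — expand E ::= epsilon
step 3: stack=$ H E  input=then bool end then $  — expand E ::= epsilon
step 4: stack=$ H  input=then bool end then $  — expand H ::= then bool end
step 5: stack=$ end bool then  input=then bool end then $  — match then
step 6: stack=$ end bool  input=bool end then $  — match bool
step 7: stack=$ end  input=end then $  — match end
step 8: stack=$  input=then $  — error: stack empty but input remains

then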